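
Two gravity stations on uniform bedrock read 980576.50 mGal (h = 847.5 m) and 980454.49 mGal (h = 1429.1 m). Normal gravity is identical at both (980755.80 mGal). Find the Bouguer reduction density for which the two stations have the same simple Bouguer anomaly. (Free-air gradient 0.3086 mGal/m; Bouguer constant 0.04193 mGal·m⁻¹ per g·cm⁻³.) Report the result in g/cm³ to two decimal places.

Δg_obs = 980454.49 − 980576.50 = -122.01 mGal over Δh = 1429.1 − 847.5 = 581.6 m
Equal Bouguer anomalies ⇒ Δg_obs + (0.3086 − 0.04193ρ)·Δh = 0
0.3086 − 0.04193ρ = −Δg_obs/Δh = 0.20978
ρ = (0.3086 − 0.20978) / 0.04193 = 2.36 g/cm³

2.36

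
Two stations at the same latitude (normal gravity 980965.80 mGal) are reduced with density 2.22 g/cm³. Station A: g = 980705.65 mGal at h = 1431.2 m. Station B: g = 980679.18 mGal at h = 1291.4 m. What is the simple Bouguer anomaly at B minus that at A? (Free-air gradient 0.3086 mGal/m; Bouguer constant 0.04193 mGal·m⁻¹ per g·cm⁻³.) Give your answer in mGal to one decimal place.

-56.6

Δg_SB(A) = 980705.65 − 980965.80 + 0.3086×1431.2 − 0.04193×2.22×1431.2 = 48.30 mGal
Δg_SB(B) = 980679.18 − 980965.80 + 0.3086×1291.4 − 0.04193×2.22×1291.4 = -8.30 mGal
Difference = -8.30 − (48.30) = -56.60 mGal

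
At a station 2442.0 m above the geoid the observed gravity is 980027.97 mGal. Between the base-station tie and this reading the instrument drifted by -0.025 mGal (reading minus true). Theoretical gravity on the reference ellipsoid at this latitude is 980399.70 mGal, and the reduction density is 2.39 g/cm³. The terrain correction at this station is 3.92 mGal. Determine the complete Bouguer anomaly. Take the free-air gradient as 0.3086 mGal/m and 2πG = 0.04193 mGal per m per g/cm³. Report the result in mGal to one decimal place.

Drift-corrected reading = 980027.97 − (-0.025) = 980027.995 mGal
Free-air correction = 0.3086 × 2442.0 = 753.60 mGal
Free-air anomaly = 980027.995 − 980399.70 + (753.60) = 381.895 mGal
Bouguer slab correction = 0.04193 × 2.39 × 2442.0 = 244.72 mGal
Simple Bouguer anomaly = 381.895 − (244.72) = 137.175 mGal
Complete Bouguer anomaly = 137.175 + 3.92 = 141.095 mGal

141.1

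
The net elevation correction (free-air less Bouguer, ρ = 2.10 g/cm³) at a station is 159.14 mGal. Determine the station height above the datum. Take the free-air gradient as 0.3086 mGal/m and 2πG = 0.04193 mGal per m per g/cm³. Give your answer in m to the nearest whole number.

Combined gradient = 0.3086 − 0.04193 × 2.10 = 0.2205470 mGal/m
h = 159.14 / 0.2205470 = 721.57 m

722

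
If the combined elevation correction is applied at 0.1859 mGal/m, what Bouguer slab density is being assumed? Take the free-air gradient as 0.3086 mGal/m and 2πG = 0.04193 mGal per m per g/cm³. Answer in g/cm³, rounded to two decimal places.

2.93

0.1859 = 0.3086 − 0.04193 × ρ
ρ = (0.3086 − 0.1859) / 0.04193 = 2.93 g/cm³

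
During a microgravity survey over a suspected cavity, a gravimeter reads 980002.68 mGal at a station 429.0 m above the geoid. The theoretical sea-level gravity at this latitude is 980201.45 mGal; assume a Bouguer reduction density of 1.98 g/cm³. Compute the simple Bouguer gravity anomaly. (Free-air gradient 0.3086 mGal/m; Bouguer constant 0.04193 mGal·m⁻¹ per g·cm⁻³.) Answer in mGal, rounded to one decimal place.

Free-air correction = 0.3086 × 429.0 = 132.39 mGal
Free-air anomaly = 980002.68 − 980201.45 + (132.39) = -66.38 mGal
Bouguer slab correction = 0.04193 × 1.98 × 429.0 = 35.62 mGal
Simple Bouguer anomaly = -66.38 − (35.62) = -102.00 mGal

-102.0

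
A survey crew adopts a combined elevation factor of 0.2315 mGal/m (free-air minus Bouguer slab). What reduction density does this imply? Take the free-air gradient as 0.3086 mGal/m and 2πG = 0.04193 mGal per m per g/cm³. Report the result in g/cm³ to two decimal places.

0.2315 = 0.3086 − 0.04193 × ρ
ρ = (0.3086 − 0.2315) / 0.04193 = 1.84 g/cm³

1.84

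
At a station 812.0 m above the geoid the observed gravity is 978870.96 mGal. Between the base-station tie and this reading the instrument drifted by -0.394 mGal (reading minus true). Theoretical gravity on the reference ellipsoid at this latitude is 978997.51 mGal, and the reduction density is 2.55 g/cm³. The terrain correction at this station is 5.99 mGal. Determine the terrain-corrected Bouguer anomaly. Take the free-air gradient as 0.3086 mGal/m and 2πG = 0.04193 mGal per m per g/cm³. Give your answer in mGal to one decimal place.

Drift-corrected reading = 978870.96 − (-0.394) = 978871.354 mGal
Free-air correction = 0.3086 × 812.0 = 250.58 mGal
Free-air anomaly = 978871.354 − 978997.51 + (250.58) = 124.424 mGal
Bouguer slab correction = 0.04193 × 2.55 × 812.0 = 86.82 mGal
Simple Bouguer anomaly = 124.424 − (86.82) = 37.604 mGal
Complete Bouguer anomaly = 37.604 + 5.99 = 43.594 mGal

43.6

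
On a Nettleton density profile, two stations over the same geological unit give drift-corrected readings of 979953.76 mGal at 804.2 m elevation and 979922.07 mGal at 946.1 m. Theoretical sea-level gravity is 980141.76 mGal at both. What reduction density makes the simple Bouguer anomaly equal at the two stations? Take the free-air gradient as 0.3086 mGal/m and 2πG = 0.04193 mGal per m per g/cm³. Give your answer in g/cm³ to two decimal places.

Δg_obs = 979922.07 − 979953.76 = -31.69 mGal over Δh = 946.1 − 804.2 = 141.9 m
Equal Bouguer anomalies ⇒ Δg_obs + (0.3086 − 0.04193ρ)·Δh = 0
0.3086 − 0.04193ρ = −Δg_obs/Δh = 0.22333
ρ = (0.3086 − 0.22333) / 0.04193 = 2.03 g/cm³

2.03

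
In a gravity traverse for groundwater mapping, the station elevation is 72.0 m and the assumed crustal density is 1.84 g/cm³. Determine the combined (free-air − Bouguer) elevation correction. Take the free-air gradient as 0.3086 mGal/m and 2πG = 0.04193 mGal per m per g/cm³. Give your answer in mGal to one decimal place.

Combined gradient = 0.3086 − 0.04193 × 1.84 = 0.2314488 mGal/m
Combined elevation correction = 0.2314488 × 72.0 = 16.7 mGal

16.7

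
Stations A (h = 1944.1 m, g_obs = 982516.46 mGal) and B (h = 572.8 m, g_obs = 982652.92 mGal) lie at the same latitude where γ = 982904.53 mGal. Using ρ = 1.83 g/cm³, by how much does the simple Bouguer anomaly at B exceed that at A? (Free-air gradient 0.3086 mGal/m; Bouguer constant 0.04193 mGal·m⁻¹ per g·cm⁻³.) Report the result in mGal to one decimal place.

Δg_SB(A) = 982516.46 − 982904.53 + 0.3086×1944.1 − 0.04193×1.83×1944.1 = 62.70 mGal
Δg_SB(B) = 982652.92 − 982904.53 + 0.3086×572.8 − 0.04193×1.83×572.8 = -118.80 mGal
Difference = -118.80 − (62.70) = -181.50 mGal

-181.5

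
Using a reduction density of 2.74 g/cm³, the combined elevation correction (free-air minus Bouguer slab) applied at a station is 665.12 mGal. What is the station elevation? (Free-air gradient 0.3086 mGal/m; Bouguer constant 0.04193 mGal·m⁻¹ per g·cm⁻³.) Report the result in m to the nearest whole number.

Combined gradient = 0.3086 − 0.04193 × 2.74 = 0.1937118 mGal/m
h = 665.12 / 0.1937118 = 3433.55 m

3434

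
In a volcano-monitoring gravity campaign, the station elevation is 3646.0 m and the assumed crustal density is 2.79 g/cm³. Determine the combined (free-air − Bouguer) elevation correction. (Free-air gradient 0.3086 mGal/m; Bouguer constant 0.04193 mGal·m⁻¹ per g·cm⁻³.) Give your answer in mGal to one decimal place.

698.6

Combined gradient = 0.3086 − 0.04193 × 2.79 = 0.1916153 mGal/m
Combined elevation correction = 0.1916153 × 3646.0 = 698.6 mGal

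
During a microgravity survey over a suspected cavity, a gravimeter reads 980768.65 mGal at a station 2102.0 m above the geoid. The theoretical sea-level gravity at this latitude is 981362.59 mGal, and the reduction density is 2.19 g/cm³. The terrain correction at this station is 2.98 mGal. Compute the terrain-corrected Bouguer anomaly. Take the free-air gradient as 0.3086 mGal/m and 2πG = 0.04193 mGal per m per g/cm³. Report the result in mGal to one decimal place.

-135.3

Free-air correction = 0.3086 × 2102.0 = 648.68 mGal
Free-air anomaly = 980768.65 − 981362.59 + (648.68) = 54.74 mGal
Bouguer slab correction = 0.04193 × 2.19 × 2102.0 = 193.02 mGal
Simple Bouguer anomaly = 54.74 − (193.02) = -138.28 mGal
Complete Bouguer anomaly = -138.28 + 2.98 = -135.30 mGal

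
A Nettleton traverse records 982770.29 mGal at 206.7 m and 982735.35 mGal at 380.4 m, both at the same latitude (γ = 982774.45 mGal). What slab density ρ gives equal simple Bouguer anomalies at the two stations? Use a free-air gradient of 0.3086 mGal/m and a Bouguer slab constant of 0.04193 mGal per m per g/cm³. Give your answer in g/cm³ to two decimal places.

2.56

Δg_obs = 982735.35 − 982770.29 = -34.94 mGal over Δh = 380.4 − 206.7 = 173.7 m
Equal Bouguer anomalies ⇒ Δg_obs + (0.3086 − 0.04193ρ)·Δh = 0
0.3086 − 0.04193ρ = −Δg_obs/Δh = 0.20115
ρ = (0.3086 − 0.20115) / 0.04193 = 2.56 g/cm³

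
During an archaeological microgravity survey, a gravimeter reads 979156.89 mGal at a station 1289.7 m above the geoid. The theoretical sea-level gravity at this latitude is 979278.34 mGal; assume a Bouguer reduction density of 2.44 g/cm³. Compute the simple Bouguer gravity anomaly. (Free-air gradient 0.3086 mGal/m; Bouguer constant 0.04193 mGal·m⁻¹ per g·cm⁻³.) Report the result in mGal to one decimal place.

144.6

Free-air correction = 0.3086 × 1289.7 = 398.00 mGal
Free-air anomaly = 979156.89 − 979278.34 + (398.00) = 276.55 mGal
Bouguer slab correction = 0.04193 × 2.44 × 1289.7 = 131.95 mGal
Simple Bouguer anomaly = 276.55 − (131.95) = 144.60 mGal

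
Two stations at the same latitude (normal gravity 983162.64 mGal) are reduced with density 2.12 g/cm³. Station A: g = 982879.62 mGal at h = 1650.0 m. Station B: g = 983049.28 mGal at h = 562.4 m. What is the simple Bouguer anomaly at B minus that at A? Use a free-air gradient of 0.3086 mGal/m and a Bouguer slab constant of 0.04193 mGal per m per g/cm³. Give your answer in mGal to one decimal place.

-69.3

Δg_SB(A) = 982879.62 − 983162.64 + 0.3086×1650.0 − 0.04193×2.12×1650.0 = 79.50 mGal
Δg_SB(B) = 983049.28 − 983162.64 + 0.3086×562.4 − 0.04193×2.12×562.4 = 10.20 mGal
Difference = 10.20 − (79.50) = -69.30 mGal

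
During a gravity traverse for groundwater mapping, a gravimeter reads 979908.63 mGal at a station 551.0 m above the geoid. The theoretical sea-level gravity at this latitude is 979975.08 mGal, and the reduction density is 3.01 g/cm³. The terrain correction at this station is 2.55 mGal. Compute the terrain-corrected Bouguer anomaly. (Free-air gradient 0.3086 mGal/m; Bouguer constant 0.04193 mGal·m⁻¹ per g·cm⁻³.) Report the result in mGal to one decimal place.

36.6

Free-air correction = 0.3086 × 551.0 = 170.04 mGal
Free-air anomaly = 979908.63 − 979975.08 + (170.04) = 103.59 mGal
Bouguer slab correction = 0.04193 × 3.01 × 551.0 = 69.54 mGal
Simple Bouguer anomaly = 103.59 − (69.54) = 34.05 mGal
Complete Bouguer anomaly = 34.05 + 2.55 = 36.60 mGal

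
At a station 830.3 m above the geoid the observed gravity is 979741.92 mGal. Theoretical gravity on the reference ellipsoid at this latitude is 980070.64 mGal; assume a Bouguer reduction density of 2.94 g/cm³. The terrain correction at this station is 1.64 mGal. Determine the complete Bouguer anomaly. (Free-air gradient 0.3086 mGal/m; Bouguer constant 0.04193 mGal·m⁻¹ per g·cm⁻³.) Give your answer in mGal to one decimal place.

-173.2

Free-air correction = 0.3086 × 830.3 = 256.23 mGal
Free-air anomaly = 979741.92 − 980070.64 + (256.23) = -72.49 mGal
Bouguer slab correction = 0.04193 × 2.94 × 830.3 = 102.35 mGal
Simple Bouguer anomaly = -72.49 − (102.35) = -174.84 mGal
Complete Bouguer anomaly = -174.84 + 1.64 = -173.20 mGal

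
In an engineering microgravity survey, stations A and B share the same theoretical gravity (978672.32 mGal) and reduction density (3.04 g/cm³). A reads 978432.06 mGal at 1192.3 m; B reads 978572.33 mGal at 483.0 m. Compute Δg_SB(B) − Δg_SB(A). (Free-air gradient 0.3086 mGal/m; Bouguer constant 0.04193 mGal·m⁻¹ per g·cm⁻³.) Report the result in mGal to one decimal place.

Δg_SB(A) = 978432.06 − 978672.32 + 0.3086×1192.3 − 0.04193×3.04×1192.3 = -24.30 mGal
Δg_SB(B) = 978572.33 − 978672.32 + 0.3086×483.0 − 0.04193×3.04×483.0 = -12.50 mGal
Difference = -12.50 − (-24.30) = 11.80 mGal

11.8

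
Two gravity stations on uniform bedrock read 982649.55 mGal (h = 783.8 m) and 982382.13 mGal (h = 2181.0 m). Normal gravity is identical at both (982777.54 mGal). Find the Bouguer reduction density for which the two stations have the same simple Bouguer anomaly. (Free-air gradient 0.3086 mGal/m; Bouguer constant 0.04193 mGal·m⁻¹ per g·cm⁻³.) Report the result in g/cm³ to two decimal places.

2.80

Δg_obs = 982382.13 − 982649.55 = -267.42 mGal over Δh = 2181.0 − 783.8 = 1397.2 m
Equal Bouguer anomalies ⇒ Δg_obs + (0.3086 − 0.04193ρ)·Δh = 0
0.3086 − 0.04193ρ = −Δg_obs/Δh = 0.19140
ρ = (0.3086 − 0.19140) / 0.04193 = 2.80 g/cm³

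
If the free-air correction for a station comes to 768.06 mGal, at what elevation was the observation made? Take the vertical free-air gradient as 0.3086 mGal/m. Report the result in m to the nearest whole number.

h = 768.06 / 0.3086 = 2488.85 m

2489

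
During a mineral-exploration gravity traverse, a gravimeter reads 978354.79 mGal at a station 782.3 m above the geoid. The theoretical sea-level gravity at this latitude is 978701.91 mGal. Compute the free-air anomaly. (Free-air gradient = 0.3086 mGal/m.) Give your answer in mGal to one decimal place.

-105.7

Free-air correction = 0.3086 × 782.3 = 241.42 mGal
Free-air anomaly = 978354.79 − 978701.91 + (241.42) = -105.70 mGal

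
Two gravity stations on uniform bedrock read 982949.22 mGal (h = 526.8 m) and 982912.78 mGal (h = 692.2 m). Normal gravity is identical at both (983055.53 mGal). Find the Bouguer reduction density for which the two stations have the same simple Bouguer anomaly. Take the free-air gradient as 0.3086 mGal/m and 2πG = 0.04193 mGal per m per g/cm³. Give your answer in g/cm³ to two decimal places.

2.11

Δg_obs = 982912.78 − 982949.22 = -36.44 mGal over Δh = 692.2 − 526.8 = 165.4 m
Equal Bouguer anomalies ⇒ Δg_obs + (0.3086 − 0.04193ρ)·Δh = 0
0.3086 − 0.04193ρ = −Δg_obs/Δh = 0.22031
ρ = (0.3086 − 0.22031) / 0.04193 = 2.11 g/cm³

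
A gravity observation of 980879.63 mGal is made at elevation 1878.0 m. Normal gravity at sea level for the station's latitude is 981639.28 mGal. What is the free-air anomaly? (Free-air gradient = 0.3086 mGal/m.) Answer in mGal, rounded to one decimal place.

Free-air correction = 0.3086 × 1878.0 = 579.55 mGal
Free-air anomaly = 980879.63 − 981639.28 + (579.55) = -180.10 mGal

-180.1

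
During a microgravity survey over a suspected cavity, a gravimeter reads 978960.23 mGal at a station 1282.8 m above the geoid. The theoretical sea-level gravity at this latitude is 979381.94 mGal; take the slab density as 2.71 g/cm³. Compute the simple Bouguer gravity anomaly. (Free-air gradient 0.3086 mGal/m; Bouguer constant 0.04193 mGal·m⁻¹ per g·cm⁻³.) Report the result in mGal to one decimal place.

-171.6

Free-air correction = 0.3086 × 1282.8 = 395.87 mGal
Free-air anomaly = 978960.23 − 979381.94 + (395.87) = -25.84 mGal
Bouguer slab correction = 0.04193 × 2.71 × 1282.8 = 145.76 mGal
Simple Bouguer anomaly = -25.84 − (145.76) = -171.60 mGal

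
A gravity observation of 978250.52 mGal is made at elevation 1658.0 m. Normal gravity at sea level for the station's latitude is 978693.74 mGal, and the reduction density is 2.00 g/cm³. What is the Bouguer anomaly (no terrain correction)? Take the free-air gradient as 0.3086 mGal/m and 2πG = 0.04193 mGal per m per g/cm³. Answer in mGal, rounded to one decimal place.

Free-air correction = 0.3086 × 1658.0 = 511.66 mGal
Free-air anomaly = 978250.52 − 978693.74 + (511.66) = 68.44 mGal
Bouguer slab correction = 0.04193 × 2.00 × 1658.0 = 139.04 mGal
Simple Bouguer anomaly = 68.44 − (139.04) = -70.60 mGal

-70.6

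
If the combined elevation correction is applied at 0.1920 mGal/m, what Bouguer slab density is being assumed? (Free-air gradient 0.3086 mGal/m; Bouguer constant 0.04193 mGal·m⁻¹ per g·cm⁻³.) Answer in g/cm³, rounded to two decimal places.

0.1920 = 0.3086 − 0.04193 × ρ
ρ = (0.3086 − 0.1920) / 0.04193 = 2.78 g/cm³

2.78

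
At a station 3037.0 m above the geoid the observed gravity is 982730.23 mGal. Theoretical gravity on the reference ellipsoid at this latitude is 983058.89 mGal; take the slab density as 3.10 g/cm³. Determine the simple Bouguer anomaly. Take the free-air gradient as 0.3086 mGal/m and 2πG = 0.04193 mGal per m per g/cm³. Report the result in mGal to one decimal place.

213.8

Free-air correction = 0.3086 × 3037.0 = 937.22 mGal
Free-air anomaly = 982730.23 − 983058.89 + (937.22) = 608.56 mGal
Bouguer slab correction = 0.04193 × 3.10 × 3037.0 = 394.76 mGal
Simple Bouguer anomaly = 608.56 − (394.76) = 213.80 mGal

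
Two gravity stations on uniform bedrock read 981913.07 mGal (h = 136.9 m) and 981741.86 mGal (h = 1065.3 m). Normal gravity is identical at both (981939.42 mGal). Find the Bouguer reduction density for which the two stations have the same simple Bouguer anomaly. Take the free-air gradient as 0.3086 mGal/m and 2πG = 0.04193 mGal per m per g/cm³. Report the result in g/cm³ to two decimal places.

2.96

Δg_obs = 981741.86 − 981913.07 = -171.21 mGal over Δh = 1065.3 − 136.9 = 928.4 m
Equal Bouguer anomalies ⇒ Δg_obs + (0.3086 − 0.04193ρ)·Δh = 0
0.3086 − 0.04193ρ = −Δg_obs/Δh = 0.18441
ρ = (0.3086 − 0.18441) / 0.04193 = 2.96 g/cm³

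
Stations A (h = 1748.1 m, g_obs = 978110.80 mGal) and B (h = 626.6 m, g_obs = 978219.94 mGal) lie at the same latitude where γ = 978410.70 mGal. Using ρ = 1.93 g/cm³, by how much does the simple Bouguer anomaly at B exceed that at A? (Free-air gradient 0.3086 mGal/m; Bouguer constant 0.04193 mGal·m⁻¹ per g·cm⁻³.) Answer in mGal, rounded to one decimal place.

-146.2

Δg_SB(A) = 978110.80 − 978410.70 + 0.3086×1748.1 − 0.04193×1.93×1748.1 = 98.10 mGal
Δg_SB(B) = 978219.94 − 978410.70 + 0.3086×626.6 − 0.04193×1.93×626.6 = -48.10 mGal
Difference = -48.10 − (98.10) = -146.20 mGal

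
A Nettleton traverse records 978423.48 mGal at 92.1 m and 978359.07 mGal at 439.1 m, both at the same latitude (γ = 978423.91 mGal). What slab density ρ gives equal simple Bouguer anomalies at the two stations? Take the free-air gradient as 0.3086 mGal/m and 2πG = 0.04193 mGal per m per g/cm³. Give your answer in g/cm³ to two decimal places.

2.93

Δg_obs = 978359.07 − 978423.48 = -64.41 mGal over Δh = 439.1 − 92.1 = 347.0 m
Equal Bouguer anomalies ⇒ Δg_obs + (0.3086 − 0.04193ρ)·Δh = 0
0.3086 − 0.04193ρ = −Δg_obs/Δh = 0.18562
ρ = (0.3086 − 0.18562) / 0.04193 = 2.93 g/cm³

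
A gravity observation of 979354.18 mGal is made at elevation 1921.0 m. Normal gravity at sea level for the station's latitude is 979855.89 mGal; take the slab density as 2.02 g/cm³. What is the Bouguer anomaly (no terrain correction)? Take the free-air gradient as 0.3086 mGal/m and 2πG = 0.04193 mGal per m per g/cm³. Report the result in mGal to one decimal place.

Free-air correction = 0.3086 × 1921.0 = 592.82 mGal
Free-air anomaly = 979354.18 − 979855.89 + (592.82) = 91.11 mGal
Bouguer slab correction = 0.04193 × 2.02 × 1921.0 = 162.71 mGal
Simple Bouguer anomaly = 91.11 − (162.71) = -71.60 mGal

-71.6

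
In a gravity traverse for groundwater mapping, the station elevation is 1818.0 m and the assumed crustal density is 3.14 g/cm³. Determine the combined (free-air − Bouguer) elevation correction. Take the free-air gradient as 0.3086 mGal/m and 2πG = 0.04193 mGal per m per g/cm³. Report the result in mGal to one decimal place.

321.7

Combined gradient = 0.3086 − 0.04193 × 3.14 = 0.1769398 mGal/m
Combined elevation correction = 0.1769398 × 1818.0 = 321.7 mGal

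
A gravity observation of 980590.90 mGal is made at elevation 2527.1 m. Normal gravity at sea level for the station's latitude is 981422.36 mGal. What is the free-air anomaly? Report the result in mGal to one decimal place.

Free-air correction = 0.3086 × 2527.1 = 779.86 mGal
Free-air anomaly = 980590.90 − 981422.36 + (779.86) = -51.60 mGal

-51.6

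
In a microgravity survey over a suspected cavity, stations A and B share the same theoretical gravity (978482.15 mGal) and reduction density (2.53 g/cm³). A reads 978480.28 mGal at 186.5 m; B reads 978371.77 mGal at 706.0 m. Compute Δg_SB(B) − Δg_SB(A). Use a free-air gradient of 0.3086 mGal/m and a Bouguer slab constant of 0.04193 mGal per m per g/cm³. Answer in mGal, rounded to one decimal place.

Δg_SB(A) = 978480.28 − 978482.15 + 0.3086×186.5 − 0.04193×2.53×186.5 = 35.90 mGal
Δg_SB(B) = 978371.77 − 978482.15 + 0.3086×706.0 − 0.04193×2.53×706.0 = 32.60 mGal
Difference = 32.60 − (35.90) = -3.30 mGal

-3.3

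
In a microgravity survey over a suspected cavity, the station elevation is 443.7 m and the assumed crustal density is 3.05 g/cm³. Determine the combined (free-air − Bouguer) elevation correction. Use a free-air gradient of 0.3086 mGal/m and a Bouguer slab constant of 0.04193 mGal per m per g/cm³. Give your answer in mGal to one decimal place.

80.2

Combined gradient = 0.3086 − 0.04193 × 3.05 = 0.1807135 mGal/m
Combined elevation correction = 0.1807135 × 443.7 = 80.2 mGal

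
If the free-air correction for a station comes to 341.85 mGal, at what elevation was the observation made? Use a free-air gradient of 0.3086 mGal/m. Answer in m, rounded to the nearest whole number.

1108

h = 341.85 / 0.3086 = 1107.74 m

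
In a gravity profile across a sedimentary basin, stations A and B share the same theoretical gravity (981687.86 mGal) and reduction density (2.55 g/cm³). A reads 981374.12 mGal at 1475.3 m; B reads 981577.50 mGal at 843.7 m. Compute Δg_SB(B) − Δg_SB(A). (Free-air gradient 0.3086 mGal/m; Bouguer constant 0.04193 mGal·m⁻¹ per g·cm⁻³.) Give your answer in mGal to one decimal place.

Δg_SB(A) = 981374.12 − 981687.86 + 0.3086×1475.3 − 0.04193×2.55×1475.3 = -16.20 mGal
Δg_SB(B) = 981577.50 − 981687.86 + 0.3086×843.7 − 0.04193×2.55×843.7 = 59.80 mGal
Difference = 59.80 − (-16.20) = 76.00 mGal

76.0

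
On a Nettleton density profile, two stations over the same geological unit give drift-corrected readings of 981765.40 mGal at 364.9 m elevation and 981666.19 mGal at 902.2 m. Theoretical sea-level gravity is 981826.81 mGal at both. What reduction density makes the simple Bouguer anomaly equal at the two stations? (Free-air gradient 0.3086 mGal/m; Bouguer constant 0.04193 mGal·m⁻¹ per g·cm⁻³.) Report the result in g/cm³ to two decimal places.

2.96

Δg_obs = 981666.19 − 981765.40 = -99.21 mGal over Δh = 902.2 − 364.9 = 537.3 m
Equal Bouguer anomalies ⇒ Δg_obs + (0.3086 − 0.04193ρ)·Δh = 0
0.3086 − 0.04193ρ = −Δg_obs/Δh = 0.18465
ρ = (0.3086 − 0.18465) / 0.04193 = 2.96 g/cm³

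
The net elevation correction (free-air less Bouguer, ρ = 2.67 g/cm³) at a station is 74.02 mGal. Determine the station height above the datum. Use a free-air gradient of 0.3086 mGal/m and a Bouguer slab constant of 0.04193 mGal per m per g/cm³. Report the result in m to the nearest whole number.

376

Combined gradient = 0.3086 − 0.04193 × 2.67 = 0.1966469 mGal/m
h = 74.02 / 0.1966469 = 376.41 m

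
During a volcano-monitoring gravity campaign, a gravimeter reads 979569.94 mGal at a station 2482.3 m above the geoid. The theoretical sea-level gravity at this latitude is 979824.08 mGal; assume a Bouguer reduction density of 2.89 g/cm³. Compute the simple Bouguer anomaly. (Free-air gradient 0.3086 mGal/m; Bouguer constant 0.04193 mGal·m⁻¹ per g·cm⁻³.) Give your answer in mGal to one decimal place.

Free-air correction = 0.3086 × 2482.3 = 766.04 mGal
Free-air anomaly = 979569.94 − 979824.08 + (766.04) = 511.90 mGal
Bouguer slab correction = 0.04193 × 2.89 × 2482.3 = 300.80 mGal
Simple Bouguer anomaly = 511.90 − (300.80) = 211.10 mGal

211.1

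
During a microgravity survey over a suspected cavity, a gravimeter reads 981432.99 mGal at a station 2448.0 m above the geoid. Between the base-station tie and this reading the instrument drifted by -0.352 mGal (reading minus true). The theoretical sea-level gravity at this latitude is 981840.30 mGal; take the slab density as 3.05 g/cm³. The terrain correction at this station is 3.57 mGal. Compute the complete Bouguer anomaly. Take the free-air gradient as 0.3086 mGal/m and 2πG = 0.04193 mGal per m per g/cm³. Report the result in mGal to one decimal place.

39.0

Drift-corrected reading = 981432.99 − (-0.352) = 981433.342 mGal
Free-air correction = 0.3086 × 2448.0 = 755.45 mGal
Free-air anomaly = 981433.342 − 981840.30 + (755.45) = 348.492 mGal
Bouguer slab correction = 0.04193 × 3.05 × 2448.0 = 313.07 mGal
Simple Bouguer anomaly = 348.492 − (313.07) = 35.422 mGal
Complete Bouguer anomaly = 35.422 + 3.57 = 38.992 mGal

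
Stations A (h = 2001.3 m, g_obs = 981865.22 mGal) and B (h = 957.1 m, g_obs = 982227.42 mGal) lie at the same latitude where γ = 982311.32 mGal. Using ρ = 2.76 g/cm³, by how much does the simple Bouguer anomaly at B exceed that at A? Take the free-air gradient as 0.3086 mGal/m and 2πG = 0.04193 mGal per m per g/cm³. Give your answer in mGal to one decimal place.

Δg_SB(A) = 981865.22 − 982311.32 + 0.3086×2001.3 − 0.04193×2.76×2001.3 = -60.10 mGal
Δg_SB(B) = 982227.42 − 982311.32 + 0.3086×957.1 − 0.04193×2.76×957.1 = 100.70 mGal
Difference = 100.70 − (-60.10) = 160.80 mGal

160.8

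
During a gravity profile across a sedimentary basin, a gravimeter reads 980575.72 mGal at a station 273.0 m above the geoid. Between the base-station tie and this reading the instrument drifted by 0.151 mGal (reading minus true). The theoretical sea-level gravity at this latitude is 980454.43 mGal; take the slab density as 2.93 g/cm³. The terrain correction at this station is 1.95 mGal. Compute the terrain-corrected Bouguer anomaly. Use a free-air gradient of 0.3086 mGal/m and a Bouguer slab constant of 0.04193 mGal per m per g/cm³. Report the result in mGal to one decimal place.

173.8

Drift-corrected reading = 980575.72 − (0.151) = 980575.569 mGal
Free-air correction = 0.3086 × 273.0 = 84.25 mGal
Free-air anomaly = 980575.569 − 980454.43 + (84.25) = 205.389 mGal
Bouguer slab correction = 0.04193 × 2.93 × 273.0 = 33.54 mGal
Simple Bouguer anomaly = 205.389 − (33.54) = 171.849 mGal
Complete Bouguer anomaly = 171.849 + 1.95 = 173.799 mGal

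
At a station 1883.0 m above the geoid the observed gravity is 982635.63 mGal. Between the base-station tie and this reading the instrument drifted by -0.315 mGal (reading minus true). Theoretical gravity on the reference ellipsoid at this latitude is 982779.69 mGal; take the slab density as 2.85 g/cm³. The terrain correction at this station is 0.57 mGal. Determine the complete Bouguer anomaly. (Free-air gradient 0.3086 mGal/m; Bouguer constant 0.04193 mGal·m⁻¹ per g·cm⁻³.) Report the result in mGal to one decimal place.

212.9

Drift-corrected reading = 982635.63 − (-0.315) = 982635.945 mGal
Free-air correction = 0.3086 × 1883.0 = 581.09 mGal
Free-air anomaly = 982635.945 − 982779.69 + (581.09) = 437.345 mGal
Bouguer slab correction = 0.04193 × 2.85 × 1883.0 = 225.02 mGal
Simple Bouguer anomaly = 437.345 − (225.02) = 212.325 mGal
Complete Bouguer anomaly = 212.325 + 0.57 = 212.895 mGal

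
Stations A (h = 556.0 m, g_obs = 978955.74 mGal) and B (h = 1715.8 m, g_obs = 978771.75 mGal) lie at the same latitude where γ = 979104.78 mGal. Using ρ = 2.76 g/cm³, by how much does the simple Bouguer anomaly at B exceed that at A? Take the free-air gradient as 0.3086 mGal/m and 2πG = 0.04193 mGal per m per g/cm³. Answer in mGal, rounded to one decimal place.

Δg_SB(A) = 978955.74 − 979104.78 + 0.3086×556.0 − 0.04193×2.76×556.0 = -41.80 mGal
Δg_SB(B) = 978771.75 − 979104.78 + 0.3086×1715.8 − 0.04193×2.76×1715.8 = -2.10 mGal
Difference = -2.10 − (-41.80) = 39.70 mGal

39.7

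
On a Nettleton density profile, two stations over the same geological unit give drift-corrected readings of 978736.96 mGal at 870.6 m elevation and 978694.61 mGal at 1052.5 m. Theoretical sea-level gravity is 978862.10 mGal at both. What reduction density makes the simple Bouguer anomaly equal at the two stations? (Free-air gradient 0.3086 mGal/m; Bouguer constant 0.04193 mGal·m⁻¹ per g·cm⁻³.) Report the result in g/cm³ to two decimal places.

1.81

Δg_obs = 978694.61 − 978736.96 = -42.35 mGal over Δh = 1052.5 − 870.6 = 181.9 m
Equal Bouguer anomalies ⇒ Δg_obs + (0.3086 − 0.04193ρ)·Δh = 0
0.3086 − 0.04193ρ = −Δg_obs/Δh = 0.23282
ρ = (0.3086 − 0.23282) / 0.04193 = 1.81 g/cm³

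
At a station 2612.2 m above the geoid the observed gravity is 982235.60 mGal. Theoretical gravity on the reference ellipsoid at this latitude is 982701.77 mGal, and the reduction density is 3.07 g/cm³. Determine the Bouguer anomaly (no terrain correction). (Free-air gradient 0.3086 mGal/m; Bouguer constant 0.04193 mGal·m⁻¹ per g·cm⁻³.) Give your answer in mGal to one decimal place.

3.7

Free-air correction = 0.3086 × 2612.2 = 806.12 mGal
Free-air anomaly = 982235.60 − 982701.77 + (806.12) = 339.95 mGal
Bouguer slab correction = 0.04193 × 3.07 × 2612.2 = 336.26 mGal
Simple Bouguer anomaly = 339.95 − (336.26) = 3.69 mGal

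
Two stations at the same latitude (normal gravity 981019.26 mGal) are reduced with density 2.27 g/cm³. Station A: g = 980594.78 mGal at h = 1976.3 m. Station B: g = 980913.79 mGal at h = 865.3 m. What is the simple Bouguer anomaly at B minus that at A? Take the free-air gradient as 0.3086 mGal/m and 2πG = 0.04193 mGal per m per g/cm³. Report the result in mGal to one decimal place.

81.9

Δg_SB(A) = 980594.78 − 981019.26 + 0.3086×1976.3 − 0.04193×2.27×1976.3 = -2.70 mGal
Δg_SB(B) = 980913.79 − 981019.26 + 0.3086×865.3 − 0.04193×2.27×865.3 = 79.20 mGal
Difference = 79.20 − (-2.70) = 81.90 mGal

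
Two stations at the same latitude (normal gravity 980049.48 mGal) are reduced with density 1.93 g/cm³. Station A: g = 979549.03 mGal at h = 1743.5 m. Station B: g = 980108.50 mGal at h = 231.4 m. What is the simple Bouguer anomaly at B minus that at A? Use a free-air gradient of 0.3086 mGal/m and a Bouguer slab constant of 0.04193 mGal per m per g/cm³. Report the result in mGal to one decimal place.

Δg_SB(A) = 979549.03 − 980049.48 + 0.3086×1743.5 − 0.04193×1.93×1743.5 = -103.50 mGal
Δg_SB(B) = 980108.50 − 980049.48 + 0.3086×231.4 − 0.04193×1.93×231.4 = 111.70 mGal
Difference = 111.70 − (-103.50) = 215.20 mGal

215.2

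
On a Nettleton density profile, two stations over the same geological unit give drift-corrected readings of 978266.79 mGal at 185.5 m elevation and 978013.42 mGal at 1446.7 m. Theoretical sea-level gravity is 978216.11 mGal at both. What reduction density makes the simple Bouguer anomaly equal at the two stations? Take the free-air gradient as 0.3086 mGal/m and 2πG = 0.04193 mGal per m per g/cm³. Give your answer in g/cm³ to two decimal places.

2.57

Δg_obs = 978013.42 − 978266.79 = -253.37 mGal over Δh = 1446.7 − 185.5 = 1261.2 m
Equal Bouguer anomalies ⇒ Δg_obs + (0.3086 − 0.04193ρ)·Δh = 0
0.3086 − 0.04193ρ = −Δg_obs/Δh = 0.20090
ρ = (0.3086 − 0.20090) / 0.04193 = 2.57 g/cm³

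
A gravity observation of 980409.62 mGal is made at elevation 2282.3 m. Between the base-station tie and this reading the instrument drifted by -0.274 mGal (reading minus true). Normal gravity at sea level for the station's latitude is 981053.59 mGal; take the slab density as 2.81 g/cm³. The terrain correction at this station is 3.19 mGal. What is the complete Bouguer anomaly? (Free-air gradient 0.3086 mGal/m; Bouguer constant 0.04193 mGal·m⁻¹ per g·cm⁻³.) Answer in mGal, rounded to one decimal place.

-205.1

Drift-corrected reading = 980409.62 − (-0.274) = 980409.894 mGal
Free-air correction = 0.3086 × 2282.3 = 704.32 mGal
Free-air anomaly = 980409.894 − 981053.59 + (704.32) = 60.624 mGal
Bouguer slab correction = 0.04193 × 2.81 × 2282.3 = 268.91 mGal
Simple Bouguer anomaly = 60.624 − (268.91) = -208.286 mGal
Complete Bouguer anomaly = -208.286 + 3.19 = -205.096 mGal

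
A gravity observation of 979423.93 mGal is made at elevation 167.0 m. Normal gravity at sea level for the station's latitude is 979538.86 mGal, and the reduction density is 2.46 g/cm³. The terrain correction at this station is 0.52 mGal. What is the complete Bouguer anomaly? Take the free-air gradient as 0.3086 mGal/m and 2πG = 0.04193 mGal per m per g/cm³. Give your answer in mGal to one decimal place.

Free-air correction = 0.3086 × 167.0 = 51.54 mGal
Free-air anomaly = 979423.93 − 979538.86 + (51.54) = -63.39 mGal
Bouguer slab correction = 0.04193 × 2.46 × 167.0 = 17.23 mGal
Simple Bouguer anomaly = -63.39 − (17.23) = -80.62 mGal
Complete Bouguer anomaly = -80.62 + 0.52 = -80.10 mGal

-80.1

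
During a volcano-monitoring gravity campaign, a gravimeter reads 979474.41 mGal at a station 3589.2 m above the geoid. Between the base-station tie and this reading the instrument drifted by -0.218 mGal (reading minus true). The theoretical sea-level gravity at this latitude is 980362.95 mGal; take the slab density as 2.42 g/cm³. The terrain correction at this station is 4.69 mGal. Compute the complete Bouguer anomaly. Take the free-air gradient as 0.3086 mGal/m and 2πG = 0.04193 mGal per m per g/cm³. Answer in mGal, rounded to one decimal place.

Drift-corrected reading = 979474.41 − (-0.218) = 979474.628 mGal
Free-air correction = 0.3086 × 3589.2 = 1107.63 mGal
Free-air anomaly = 979474.628 − 980362.95 + (1107.63) = 219.308 mGal
Bouguer slab correction = 0.04193 × 2.42 × 3589.2 = 364.20 mGal
Simple Bouguer anomaly = 219.308 − (364.20) = -144.892 mGal
Complete Bouguer anomaly = -144.892 + 4.69 = -140.202 mGal

-140.2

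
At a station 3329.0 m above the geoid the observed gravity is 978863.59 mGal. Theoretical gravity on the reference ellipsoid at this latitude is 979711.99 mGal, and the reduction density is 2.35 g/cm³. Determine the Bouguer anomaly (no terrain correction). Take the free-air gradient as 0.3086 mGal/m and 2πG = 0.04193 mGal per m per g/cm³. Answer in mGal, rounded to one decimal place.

-149.1

Free-air correction = 0.3086 × 3329.0 = 1027.33 mGal
Free-air anomaly = 978863.59 − 979711.99 + (1027.33) = 178.93 mGal
Bouguer slab correction = 0.04193 × 2.35 × 3329.0 = 328.02 mGal
Simple Bouguer anomaly = 178.93 − (328.02) = -149.09 mGal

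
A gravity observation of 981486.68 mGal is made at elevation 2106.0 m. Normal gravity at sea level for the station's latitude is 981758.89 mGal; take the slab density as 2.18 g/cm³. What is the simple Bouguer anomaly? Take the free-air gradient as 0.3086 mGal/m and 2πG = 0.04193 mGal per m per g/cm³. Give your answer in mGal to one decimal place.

Free-air correction = 0.3086 × 2106.0 = 649.91 mGal
Free-air anomaly = 981486.68 − 981758.89 + (649.91) = 377.70 mGal
Bouguer slab correction = 0.04193 × 2.18 × 2106.0 = 192.50 mGal
Simple Bouguer anomaly = 377.70 − (192.50) = 185.20 mGal

185.2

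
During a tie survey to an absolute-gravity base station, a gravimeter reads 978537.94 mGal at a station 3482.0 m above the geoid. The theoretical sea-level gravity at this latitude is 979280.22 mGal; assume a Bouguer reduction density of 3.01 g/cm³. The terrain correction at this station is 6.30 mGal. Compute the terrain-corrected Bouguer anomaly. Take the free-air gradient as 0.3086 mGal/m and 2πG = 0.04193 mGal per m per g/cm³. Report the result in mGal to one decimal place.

Free-air correction = 0.3086 × 3482.0 = 1074.55 mGal
Free-air anomaly = 978537.94 − 979280.22 + (1074.55) = 332.27 mGal
Bouguer slab correction = 0.04193 × 3.01 × 3482.0 = 439.46 mGal
Simple Bouguer anomaly = 332.27 − (439.46) = -107.19 mGal
Complete Bouguer anomaly = -107.19 + 6.30 = -100.89 mGal

-100.9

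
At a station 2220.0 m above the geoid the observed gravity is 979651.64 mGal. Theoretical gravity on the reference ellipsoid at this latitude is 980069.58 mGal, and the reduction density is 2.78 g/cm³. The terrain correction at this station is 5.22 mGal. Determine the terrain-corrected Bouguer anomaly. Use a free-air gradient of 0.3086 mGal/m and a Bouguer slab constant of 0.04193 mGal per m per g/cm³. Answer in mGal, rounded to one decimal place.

Free-air correction = 0.3086 × 2220.0 = 685.09 mGal
Free-air anomaly = 979651.64 − 980069.58 + (685.09) = 267.15 mGal
Bouguer slab correction = 0.04193 × 2.78 × 2220.0 = 258.78 mGal
Simple Bouguer anomaly = 267.15 − (258.78) = 8.37 mGal
Complete Bouguer anomaly = 8.37 + 5.22 = 13.59 mGal

13.6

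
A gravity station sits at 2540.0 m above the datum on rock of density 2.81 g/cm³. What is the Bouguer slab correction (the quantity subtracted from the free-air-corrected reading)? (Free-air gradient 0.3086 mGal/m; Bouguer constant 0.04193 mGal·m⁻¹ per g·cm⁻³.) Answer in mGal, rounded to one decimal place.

299.3

Bouguer slab correction = 0.04193 × 2.81 × 2540.0 = 299.3 mGal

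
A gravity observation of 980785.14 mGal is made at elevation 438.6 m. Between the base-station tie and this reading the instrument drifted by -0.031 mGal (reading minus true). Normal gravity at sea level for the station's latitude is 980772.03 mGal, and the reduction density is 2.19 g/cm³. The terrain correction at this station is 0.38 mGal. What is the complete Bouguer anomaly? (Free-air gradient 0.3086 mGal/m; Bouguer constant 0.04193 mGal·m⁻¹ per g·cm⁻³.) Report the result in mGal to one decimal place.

Drift-corrected reading = 980785.14 − (-0.031) = 980785.171 mGal
Free-air correction = 0.3086 × 438.6 = 135.35 mGal
Free-air anomaly = 980785.171 − 980772.03 + (135.35) = 148.491 mGal
Bouguer slab correction = 0.04193 × 2.19 × 438.6 = 40.28 mGal
Simple Bouguer anomaly = 148.491 − (40.28) = 108.211 mGal
Complete Bouguer anomaly = 108.211 + 0.38 = 108.591 mGal

108.6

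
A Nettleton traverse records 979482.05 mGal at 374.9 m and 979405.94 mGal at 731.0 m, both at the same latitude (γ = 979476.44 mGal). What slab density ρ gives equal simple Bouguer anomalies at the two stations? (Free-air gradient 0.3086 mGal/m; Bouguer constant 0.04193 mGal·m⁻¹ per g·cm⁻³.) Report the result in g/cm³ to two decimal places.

2.26

Δg_obs = 979405.94 − 979482.05 = -76.11 mGal over Δh = 731.0 − 374.9 = 356.1 m
Equal Bouguer anomalies ⇒ Δg_obs + (0.3086 − 0.04193ρ)·Δh = 0
0.3086 − 0.04193ρ = −Δg_obs/Δh = 0.21373
ρ = (0.3086 − 0.21373) / 0.04193 = 2.26 g/cm³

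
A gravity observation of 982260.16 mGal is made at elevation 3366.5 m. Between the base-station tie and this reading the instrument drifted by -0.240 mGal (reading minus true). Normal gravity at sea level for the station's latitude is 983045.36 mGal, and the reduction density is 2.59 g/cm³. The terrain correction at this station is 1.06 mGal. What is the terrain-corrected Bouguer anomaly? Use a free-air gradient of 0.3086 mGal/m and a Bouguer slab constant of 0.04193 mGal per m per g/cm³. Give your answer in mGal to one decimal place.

-110.6

Drift-corrected reading = 982260.16 − (-0.240) = 982260.400 mGal
Free-air correction = 0.3086 × 3366.5 = 1038.90 mGal
Free-air anomaly = 982260.400 − 983045.36 + (1038.90) = 253.940 mGal
Bouguer slab correction = 0.04193 × 2.59 × 3366.5 = 365.60 mGal
Simple Bouguer anomaly = 253.940 − (365.60) = -111.660 mGal
Complete Bouguer anomaly = -111.660 + 1.06 = -110.600 mGal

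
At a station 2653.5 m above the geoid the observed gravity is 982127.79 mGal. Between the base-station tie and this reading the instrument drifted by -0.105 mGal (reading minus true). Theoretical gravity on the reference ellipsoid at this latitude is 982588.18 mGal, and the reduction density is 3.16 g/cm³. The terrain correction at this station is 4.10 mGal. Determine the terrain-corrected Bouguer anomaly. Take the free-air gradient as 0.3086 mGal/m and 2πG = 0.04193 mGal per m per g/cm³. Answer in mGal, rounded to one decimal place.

11.1

Drift-corrected reading = 982127.79 − (-0.105) = 982127.895 mGal
Free-air correction = 0.3086 × 2653.5 = 818.87 mGal
Free-air anomaly = 982127.895 − 982588.18 + (818.87) = 358.585 mGal
Bouguer slab correction = 0.04193 × 3.16 × 2653.5 = 351.59 mGal
Simple Bouguer anomaly = 358.585 − (351.59) = 6.995 mGal
Complete Bouguer anomaly = 6.995 + 4.10 = 11.095 mGal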